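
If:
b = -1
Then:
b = -1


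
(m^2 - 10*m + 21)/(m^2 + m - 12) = (m - 7)/(m + 4)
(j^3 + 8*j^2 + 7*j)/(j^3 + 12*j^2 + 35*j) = (j + 1)/(j + 5)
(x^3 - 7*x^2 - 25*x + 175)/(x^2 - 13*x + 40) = (x^2 - 2*x - 35)/(x - 8)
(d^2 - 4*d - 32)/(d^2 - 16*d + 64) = (d + 4)/(d - 8)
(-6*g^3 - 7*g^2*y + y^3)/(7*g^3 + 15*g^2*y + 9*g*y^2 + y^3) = (-6*g^2 - g*y + y^2)/(7*g^2 + 8*g*y + y^2)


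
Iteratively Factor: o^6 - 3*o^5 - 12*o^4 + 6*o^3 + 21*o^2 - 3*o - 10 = (o - 1)*(o^5 - 2*o^4 - 14*o^3 - 8*o^2 + 13*o + 10) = (o - 1)*(o + 2)*(o^4 - 4*o^3 - 6*o^2 + 4*o + 5) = (o - 1)*(o + 1)*(o + 2)*(o^3 - 5*o^2 - o + 5) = (o - 1)^2*(o + 1)*(o + 2)*(o^2 - 4*o - 5) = (o - 1)^2*(o + 1)^2*(o + 2)*(o - 5)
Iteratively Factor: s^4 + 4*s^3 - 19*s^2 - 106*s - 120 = (s + 4)*(s^3 - 19*s - 30) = (s + 3)*(s + 4)*(s^2 - 3*s - 10) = (s - 5)*(s + 3)*(s + 4)*(s + 2)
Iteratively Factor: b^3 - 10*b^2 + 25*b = (b - 5)*(b^2 - 5*b) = b*(b - 5)*(b - 5)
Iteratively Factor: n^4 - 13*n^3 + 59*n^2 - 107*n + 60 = (n - 1)*(n^3 - 12*n^2 + 47*n - 60) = (n - 5)*(n - 1)*(n^2 - 7*n + 12) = (n - 5)*(n - 3)*(n - 1)*(n - 4)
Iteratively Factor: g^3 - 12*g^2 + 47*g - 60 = (g - 3)*(g^2 - 9*g + 20) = (g - 5)*(g - 3)*(g - 4)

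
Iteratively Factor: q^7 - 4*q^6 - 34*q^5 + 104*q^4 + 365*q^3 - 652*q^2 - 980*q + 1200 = (q + 4)*(q^6 - 8*q^5 - 2*q^4 + 112*q^3 - 83*q^2 - 320*q + 300) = (q + 2)*(q + 4)*(q^5 - 10*q^4 + 18*q^3 + 76*q^2 - 235*q + 150) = (q + 2)*(q + 3)*(q + 4)*(q^4 - 13*q^3 + 57*q^2 - 95*q + 50) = (q - 5)*(q + 2)*(q + 3)*(q + 4)*(q^3 - 8*q^2 + 17*q - 10) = (q - 5)^2*(q + 2)*(q + 3)*(q + 4)*(q^2 - 3*q + 2) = (q - 5)^2*(q - 1)*(q + 2)*(q + 3)*(q + 4)*(q - 2)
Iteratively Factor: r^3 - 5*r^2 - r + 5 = (r - 5)*(r^2 - 1) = (r - 5)*(r + 1)*(r - 1)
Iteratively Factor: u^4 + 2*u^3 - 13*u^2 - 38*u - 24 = (u + 1)*(u^3 + u^2 - 14*u - 24) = (u + 1)*(u + 2)*(u^2 - u - 12) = (u - 4)*(u + 1)*(u + 2)*(u + 3)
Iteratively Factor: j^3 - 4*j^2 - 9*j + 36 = (j + 3)*(j^2 - 7*j + 12) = (j - 3)*(j + 3)*(j - 4)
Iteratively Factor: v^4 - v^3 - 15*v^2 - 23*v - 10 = (v + 1)*(v^3 - 2*v^2 - 13*v - 10) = (v + 1)^2*(v^2 - 3*v - 10) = (v + 1)^2*(v + 2)*(v - 5)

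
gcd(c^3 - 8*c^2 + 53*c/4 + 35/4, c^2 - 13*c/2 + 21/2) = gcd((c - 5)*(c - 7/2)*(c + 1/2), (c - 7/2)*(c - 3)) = c - 7/2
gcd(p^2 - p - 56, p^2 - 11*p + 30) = 1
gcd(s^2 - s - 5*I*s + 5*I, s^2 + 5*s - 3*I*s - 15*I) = 1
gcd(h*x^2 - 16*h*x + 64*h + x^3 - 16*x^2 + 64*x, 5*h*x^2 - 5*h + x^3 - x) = 1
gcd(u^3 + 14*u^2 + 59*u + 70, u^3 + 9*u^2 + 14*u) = u^2 + 9*u + 14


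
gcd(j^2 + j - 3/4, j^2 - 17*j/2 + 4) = j - 1/2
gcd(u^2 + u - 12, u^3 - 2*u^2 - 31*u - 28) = u + 4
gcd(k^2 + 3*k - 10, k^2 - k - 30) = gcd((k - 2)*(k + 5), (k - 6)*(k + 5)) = k + 5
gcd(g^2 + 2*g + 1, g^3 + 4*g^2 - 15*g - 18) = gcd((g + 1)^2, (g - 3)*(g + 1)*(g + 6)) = g + 1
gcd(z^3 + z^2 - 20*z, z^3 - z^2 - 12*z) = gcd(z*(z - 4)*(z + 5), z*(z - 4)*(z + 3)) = z^2 - 4*z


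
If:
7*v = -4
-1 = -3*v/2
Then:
No Solution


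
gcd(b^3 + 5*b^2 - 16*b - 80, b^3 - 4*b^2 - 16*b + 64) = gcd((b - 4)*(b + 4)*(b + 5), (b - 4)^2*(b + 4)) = b^2 - 16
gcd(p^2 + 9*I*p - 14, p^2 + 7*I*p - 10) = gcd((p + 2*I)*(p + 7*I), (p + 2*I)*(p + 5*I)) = p + 2*I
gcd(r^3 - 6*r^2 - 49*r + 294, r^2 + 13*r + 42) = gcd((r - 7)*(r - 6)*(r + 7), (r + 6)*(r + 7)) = r + 7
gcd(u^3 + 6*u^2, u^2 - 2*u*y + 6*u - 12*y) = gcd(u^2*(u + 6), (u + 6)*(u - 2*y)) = u + 6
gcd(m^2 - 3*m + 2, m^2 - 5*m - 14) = 1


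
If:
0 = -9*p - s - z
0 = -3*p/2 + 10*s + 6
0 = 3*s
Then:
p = 4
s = 0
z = -36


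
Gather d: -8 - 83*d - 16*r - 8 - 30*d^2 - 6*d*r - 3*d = -30*d^2 + d*(-6*r - 86) - 16*r - 16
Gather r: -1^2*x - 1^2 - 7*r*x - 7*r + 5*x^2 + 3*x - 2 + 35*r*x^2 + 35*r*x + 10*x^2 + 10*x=r*(35*x^2 + 28*x - 7) + 15*x^2 + 12*x - 3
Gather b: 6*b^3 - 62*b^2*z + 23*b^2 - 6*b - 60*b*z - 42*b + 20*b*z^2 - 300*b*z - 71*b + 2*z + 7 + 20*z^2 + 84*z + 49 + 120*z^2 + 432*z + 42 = 6*b^3 + b^2*(23 - 62*z) + b*(20*z^2 - 360*z - 119) + 140*z^2 + 518*z + 98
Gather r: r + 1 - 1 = r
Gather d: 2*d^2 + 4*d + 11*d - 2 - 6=2*d^2 + 15*d - 8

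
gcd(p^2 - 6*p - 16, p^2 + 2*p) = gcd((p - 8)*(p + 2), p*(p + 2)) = p + 2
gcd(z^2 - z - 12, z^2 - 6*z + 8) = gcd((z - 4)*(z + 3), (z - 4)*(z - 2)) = z - 4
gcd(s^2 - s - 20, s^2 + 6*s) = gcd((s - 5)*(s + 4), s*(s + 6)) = 1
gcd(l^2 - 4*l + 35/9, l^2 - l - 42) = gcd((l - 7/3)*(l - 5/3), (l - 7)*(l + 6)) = 1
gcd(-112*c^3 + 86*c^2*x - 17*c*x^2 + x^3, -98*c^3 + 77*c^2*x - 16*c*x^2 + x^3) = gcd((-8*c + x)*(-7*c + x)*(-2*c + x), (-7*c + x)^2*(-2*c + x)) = 14*c^2 - 9*c*x + x^2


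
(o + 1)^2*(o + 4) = o^3 + 6*o^2 + 9*o + 4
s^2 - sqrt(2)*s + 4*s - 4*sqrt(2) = (s + 4)*(s - sqrt(2))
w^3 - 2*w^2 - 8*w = w*(w - 4)*(w + 2)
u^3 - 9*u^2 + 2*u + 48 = (u - 8)*(u - 3)*(u + 2)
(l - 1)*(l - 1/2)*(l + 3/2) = l^3 - 7*l/4 + 3/4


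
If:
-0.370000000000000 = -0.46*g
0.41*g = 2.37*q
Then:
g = 0.80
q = 0.14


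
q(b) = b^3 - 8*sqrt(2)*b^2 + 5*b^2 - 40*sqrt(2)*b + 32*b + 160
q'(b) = 3*b^2 - 16*sqrt(2)*b + 10*b - 40*sqrt(2) + 32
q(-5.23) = -27.26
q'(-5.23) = 123.53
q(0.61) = 142.89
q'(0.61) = -31.15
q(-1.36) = 179.22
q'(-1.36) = -1.85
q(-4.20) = 77.73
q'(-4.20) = 81.39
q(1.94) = 95.88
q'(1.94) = -37.77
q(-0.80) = 175.10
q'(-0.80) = -12.55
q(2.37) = 79.62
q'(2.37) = -37.64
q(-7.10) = -341.75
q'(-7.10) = 216.32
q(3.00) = 56.47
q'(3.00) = -35.45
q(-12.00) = -2182.35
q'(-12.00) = 558.96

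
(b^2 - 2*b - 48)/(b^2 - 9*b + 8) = (b + 6)/(b - 1)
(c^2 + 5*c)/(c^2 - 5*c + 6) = c*(c + 5)/(c^2 - 5*c + 6)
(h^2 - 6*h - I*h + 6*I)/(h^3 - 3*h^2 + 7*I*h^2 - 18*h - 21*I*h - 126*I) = (h - I)/(h^2 + h*(3 + 7*I) + 21*I)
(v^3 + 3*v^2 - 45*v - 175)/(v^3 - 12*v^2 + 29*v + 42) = (v^2 + 10*v + 25)/(v^2 - 5*v - 6)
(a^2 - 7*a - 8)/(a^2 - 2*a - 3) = (a - 8)/(a - 3)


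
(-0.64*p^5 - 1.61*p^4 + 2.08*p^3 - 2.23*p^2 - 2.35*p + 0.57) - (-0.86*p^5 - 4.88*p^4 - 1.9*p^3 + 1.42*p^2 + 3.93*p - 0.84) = 0.22*p^5 + 3.27*p^4 + 3.98*p^3 - 3.65*p^2 - 6.28*p + 1.41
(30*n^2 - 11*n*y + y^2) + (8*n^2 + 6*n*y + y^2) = 38*n^2 - 5*n*y + 2*y^2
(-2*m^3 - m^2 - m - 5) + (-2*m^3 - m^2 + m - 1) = -4*m^3 - 2*m^2 - 6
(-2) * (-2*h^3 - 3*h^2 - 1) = 4*h^3 + 6*h^2 + 2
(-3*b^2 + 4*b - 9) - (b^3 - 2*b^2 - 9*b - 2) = -b^3 - b^2 + 13*b - 7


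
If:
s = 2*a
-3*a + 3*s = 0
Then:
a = 0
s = 0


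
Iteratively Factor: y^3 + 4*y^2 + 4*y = (y + 2)*(y^2 + 2*y) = (y + 2)^2*(y)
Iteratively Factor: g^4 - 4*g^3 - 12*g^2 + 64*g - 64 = (g + 4)*(g^3 - 8*g^2 + 20*g - 16) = (g - 2)*(g + 4)*(g^2 - 6*g + 8) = (g - 2)^2*(g + 4)*(g - 4)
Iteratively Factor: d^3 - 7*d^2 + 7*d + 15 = (d + 1)*(d^2 - 8*d + 15) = (d - 3)*(d + 1)*(d - 5)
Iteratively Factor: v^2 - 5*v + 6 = (v - 3)*(v - 2)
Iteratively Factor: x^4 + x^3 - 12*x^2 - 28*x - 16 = (x + 1)*(x^3 - 12*x - 16) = (x + 1)*(x + 2)*(x^2 - 2*x - 8) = (x + 1)*(x + 2)^2*(x - 4)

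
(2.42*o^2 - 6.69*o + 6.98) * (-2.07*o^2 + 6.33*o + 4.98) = -5.0094*o^4 + 29.1669*o^3 - 44.7447*o^2 + 10.8672*o + 34.7604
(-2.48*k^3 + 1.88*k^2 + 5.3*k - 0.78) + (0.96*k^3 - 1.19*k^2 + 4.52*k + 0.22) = -1.52*k^3 + 0.69*k^2 + 9.82*k - 0.56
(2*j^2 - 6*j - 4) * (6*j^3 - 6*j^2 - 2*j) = 12*j^5 - 48*j^4 + 8*j^3 + 36*j^2 + 8*j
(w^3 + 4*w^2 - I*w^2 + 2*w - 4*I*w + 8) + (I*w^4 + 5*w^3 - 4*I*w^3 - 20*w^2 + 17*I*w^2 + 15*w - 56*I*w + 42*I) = I*w^4 + 6*w^3 - 4*I*w^3 - 16*w^2 + 16*I*w^2 + 17*w - 60*I*w + 8 + 42*I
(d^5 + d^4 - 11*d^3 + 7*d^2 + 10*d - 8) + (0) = d^5 + d^4 - 11*d^3 + 7*d^2 + 10*d - 8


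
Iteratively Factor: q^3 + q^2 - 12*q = (q - 3)*(q^2 + 4*q) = q*(q - 3)*(q + 4)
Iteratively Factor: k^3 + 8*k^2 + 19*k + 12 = (k + 3)*(k^2 + 5*k + 4) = (k + 1)*(k + 3)*(k + 4)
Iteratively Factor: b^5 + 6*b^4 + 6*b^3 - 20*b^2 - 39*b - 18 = (b - 2)*(b^4 + 8*b^3 + 22*b^2 + 24*b + 9) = (b - 2)*(b + 3)*(b^3 + 5*b^2 + 7*b + 3) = (b - 2)*(b + 3)^2*(b^2 + 2*b + 1) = (b - 2)*(b + 1)*(b + 3)^2*(b + 1)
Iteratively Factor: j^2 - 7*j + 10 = (j - 5)*(j - 2)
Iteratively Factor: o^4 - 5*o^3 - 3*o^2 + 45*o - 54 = (o - 2)*(o^3 - 3*o^2 - 9*o + 27) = (o - 3)*(o - 2)*(o^2 - 9) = (o - 3)*(o - 2)*(o + 3)*(o - 3)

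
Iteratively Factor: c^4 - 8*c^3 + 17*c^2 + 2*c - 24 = (c - 3)*(c^3 - 5*c^2 + 2*c + 8) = (c - 3)*(c - 2)*(c^2 - 3*c - 4) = (c - 4)*(c - 3)*(c - 2)*(c + 1)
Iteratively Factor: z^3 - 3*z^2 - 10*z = (z)*(z^2 - 3*z - 10) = z*(z + 2)*(z - 5)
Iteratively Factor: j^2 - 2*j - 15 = (j - 5)*(j + 3)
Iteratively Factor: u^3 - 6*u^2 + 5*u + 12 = (u + 1)*(u^2 - 7*u + 12) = (u - 4)*(u + 1)*(u - 3)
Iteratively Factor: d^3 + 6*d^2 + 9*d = (d)*(d^2 + 6*d + 9) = d*(d + 3)*(d + 3)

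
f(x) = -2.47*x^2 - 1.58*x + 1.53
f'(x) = -4.94*x - 1.58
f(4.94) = -66.55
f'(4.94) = -25.98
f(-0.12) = 1.68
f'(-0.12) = -0.99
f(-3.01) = -16.09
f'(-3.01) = 13.29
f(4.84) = -63.98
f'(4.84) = -25.49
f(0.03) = 1.48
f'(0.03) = -1.73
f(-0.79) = 1.24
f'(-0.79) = 2.32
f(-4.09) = -33.33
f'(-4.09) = 18.62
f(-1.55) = -1.96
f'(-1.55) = 6.08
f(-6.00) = -77.91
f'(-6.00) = 28.06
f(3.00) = -25.44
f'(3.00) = -16.40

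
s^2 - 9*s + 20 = (s - 5)*(s - 4)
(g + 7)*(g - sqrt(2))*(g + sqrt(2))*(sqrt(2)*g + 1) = sqrt(2)*g^4 + g^3 + 7*sqrt(2)*g^3 - 2*sqrt(2)*g^2 + 7*g^2 - 14*sqrt(2)*g - 2*g - 14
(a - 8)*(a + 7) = a^2 - a - 56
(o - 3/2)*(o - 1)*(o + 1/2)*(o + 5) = o^4 + 3*o^3 - 39*o^2/4 + 2*o + 15/4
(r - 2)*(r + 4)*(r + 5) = r^3 + 7*r^2 + 2*r - 40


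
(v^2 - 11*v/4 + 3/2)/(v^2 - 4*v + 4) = (v - 3/4)/(v - 2)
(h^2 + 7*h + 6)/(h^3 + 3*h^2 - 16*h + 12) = (h + 1)/(h^2 - 3*h + 2)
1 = 1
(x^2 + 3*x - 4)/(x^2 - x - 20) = (x - 1)/(x - 5)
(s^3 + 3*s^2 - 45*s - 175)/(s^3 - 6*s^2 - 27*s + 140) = (s + 5)/(s - 4)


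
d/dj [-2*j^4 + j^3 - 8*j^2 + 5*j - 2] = -8*j^3 + 3*j^2 - 16*j + 5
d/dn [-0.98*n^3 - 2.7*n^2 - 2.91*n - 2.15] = -2.94*n^2 - 5.4*n - 2.91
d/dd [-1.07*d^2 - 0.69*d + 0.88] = -2.14*d - 0.69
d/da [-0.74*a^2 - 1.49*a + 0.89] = -1.48*a - 1.49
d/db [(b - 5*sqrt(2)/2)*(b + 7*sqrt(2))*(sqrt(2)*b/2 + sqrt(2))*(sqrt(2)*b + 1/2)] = 4*b^3 + 6*b^2 + 57*sqrt(2)*b^2/4 - 131*b/2 + 19*sqrt(2)*b - 131/2 - 35*sqrt(2)/4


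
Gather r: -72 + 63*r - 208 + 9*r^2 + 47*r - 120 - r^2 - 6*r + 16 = 8*r^2 + 104*r - 384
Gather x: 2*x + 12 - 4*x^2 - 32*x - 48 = -4*x^2 - 30*x - 36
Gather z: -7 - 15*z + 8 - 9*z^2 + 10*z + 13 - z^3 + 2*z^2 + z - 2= -z^3 - 7*z^2 - 4*z + 12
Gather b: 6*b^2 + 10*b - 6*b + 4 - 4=6*b^2 + 4*b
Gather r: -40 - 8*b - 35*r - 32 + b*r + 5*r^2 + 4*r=-8*b + 5*r^2 + r*(b - 31) - 72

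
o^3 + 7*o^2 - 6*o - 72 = (o - 3)*(o + 4)*(o + 6)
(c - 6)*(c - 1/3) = c^2 - 19*c/3 + 2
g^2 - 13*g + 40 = (g - 8)*(g - 5)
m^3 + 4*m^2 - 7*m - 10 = (m - 2)*(m + 1)*(m + 5)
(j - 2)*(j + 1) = j^2 - j - 2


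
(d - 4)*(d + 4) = d^2 - 16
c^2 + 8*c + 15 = (c + 3)*(c + 5)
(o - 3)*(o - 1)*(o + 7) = o^3 + 3*o^2 - 25*o + 21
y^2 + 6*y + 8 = (y + 2)*(y + 4)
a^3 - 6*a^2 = a^2*(a - 6)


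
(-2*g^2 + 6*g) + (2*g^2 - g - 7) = 5*g - 7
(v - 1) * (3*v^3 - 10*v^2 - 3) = 3*v^4 - 13*v^3 + 10*v^2 - 3*v + 3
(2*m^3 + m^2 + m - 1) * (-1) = -2*m^3 - m^2 - m + 1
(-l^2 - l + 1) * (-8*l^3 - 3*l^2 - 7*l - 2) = 8*l^5 + 11*l^4 + 2*l^3 + 6*l^2 - 5*l - 2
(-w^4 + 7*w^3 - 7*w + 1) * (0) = 0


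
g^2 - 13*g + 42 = (g - 7)*(g - 6)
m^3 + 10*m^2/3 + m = m*(m + 1/3)*(m + 3)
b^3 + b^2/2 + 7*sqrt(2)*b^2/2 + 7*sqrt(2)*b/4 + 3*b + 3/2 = (b + 1/2)*(b + sqrt(2)/2)*(b + 3*sqrt(2))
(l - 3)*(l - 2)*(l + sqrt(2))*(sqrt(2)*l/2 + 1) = sqrt(2)*l^4/2 - 5*sqrt(2)*l^3/2 + 2*l^3 - 10*l^2 + 4*sqrt(2)*l^2 - 5*sqrt(2)*l + 12*l + 6*sqrt(2)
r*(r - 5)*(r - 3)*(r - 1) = r^4 - 9*r^3 + 23*r^2 - 15*r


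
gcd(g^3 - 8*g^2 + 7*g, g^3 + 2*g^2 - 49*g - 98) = g - 7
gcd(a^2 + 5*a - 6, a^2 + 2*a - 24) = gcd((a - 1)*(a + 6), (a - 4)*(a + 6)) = a + 6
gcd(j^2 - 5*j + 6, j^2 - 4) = j - 2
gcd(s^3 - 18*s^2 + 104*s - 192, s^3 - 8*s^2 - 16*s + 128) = s^2 - 12*s + 32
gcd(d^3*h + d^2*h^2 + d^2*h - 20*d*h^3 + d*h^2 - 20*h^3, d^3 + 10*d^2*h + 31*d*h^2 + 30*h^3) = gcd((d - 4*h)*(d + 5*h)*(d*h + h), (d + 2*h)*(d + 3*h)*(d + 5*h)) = d + 5*h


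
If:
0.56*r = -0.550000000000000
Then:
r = -0.98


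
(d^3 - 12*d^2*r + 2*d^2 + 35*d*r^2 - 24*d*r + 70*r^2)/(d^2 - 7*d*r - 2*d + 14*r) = (d^2 - 5*d*r + 2*d - 10*r)/(d - 2)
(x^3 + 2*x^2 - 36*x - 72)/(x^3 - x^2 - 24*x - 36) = (x + 6)/(x + 3)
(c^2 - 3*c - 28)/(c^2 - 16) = (c - 7)/(c - 4)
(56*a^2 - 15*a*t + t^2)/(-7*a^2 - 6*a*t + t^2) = (-8*a + t)/(a + t)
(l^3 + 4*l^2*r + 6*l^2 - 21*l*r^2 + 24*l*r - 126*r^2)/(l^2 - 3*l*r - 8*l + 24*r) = (l^2 + 7*l*r + 6*l + 42*r)/(l - 8)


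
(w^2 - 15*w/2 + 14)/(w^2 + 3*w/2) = (2*w^2 - 15*w + 28)/(w*(2*w + 3))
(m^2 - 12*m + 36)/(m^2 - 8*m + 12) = (m - 6)/(m - 2)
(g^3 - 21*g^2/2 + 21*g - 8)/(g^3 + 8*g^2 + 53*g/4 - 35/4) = 2*(g^2 - 10*g + 16)/(2*g^2 + 17*g + 35)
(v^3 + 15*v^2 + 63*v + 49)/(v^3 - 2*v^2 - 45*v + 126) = (v^2 + 8*v + 7)/(v^2 - 9*v + 18)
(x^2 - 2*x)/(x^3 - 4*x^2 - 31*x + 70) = x/(x^2 - 2*x - 35)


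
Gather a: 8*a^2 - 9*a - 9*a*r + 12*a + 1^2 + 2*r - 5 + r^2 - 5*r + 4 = 8*a^2 + a*(3 - 9*r) + r^2 - 3*r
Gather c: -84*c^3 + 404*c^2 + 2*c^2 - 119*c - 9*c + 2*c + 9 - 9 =-84*c^3 + 406*c^2 - 126*c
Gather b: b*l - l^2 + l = b*l - l^2 + l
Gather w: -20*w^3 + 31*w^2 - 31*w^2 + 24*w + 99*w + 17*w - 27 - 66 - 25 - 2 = -20*w^3 + 140*w - 120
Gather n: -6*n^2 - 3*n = -6*n^2 - 3*n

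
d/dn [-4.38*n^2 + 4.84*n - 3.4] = 4.84 - 8.76*n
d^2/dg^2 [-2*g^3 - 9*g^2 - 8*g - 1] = -12*g - 18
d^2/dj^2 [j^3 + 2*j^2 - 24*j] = 6*j + 4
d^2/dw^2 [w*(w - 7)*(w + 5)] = 6*w - 4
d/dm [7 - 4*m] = -4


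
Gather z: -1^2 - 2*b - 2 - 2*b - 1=-4*b - 4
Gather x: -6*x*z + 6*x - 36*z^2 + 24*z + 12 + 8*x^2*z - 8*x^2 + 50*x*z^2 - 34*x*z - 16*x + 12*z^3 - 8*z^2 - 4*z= x^2*(8*z - 8) + x*(50*z^2 - 40*z - 10) + 12*z^3 - 44*z^2 + 20*z + 12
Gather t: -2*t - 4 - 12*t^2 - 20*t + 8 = -12*t^2 - 22*t + 4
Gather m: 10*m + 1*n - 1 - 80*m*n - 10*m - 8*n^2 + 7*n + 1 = -80*m*n - 8*n^2 + 8*n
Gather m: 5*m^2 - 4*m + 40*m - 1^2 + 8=5*m^2 + 36*m + 7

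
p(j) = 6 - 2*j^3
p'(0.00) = 0.00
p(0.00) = 6.00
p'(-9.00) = -486.00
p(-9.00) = 1464.00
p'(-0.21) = -0.26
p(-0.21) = 6.02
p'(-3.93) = -92.67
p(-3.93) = 127.40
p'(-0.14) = -0.12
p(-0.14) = 6.01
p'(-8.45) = -428.42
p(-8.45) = 1212.70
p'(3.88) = -90.33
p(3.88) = -110.82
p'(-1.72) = -17.75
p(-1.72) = 16.18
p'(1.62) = -15.75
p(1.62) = -2.50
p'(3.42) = -70.18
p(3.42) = -74.00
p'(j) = -6*j^2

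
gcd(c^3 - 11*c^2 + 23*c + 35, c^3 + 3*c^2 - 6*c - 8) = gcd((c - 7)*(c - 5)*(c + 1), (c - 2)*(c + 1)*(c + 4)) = c + 1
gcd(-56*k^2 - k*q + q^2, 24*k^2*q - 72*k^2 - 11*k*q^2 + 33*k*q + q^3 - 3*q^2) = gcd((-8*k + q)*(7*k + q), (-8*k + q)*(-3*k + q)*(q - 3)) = -8*k + q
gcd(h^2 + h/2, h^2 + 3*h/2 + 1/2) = h + 1/2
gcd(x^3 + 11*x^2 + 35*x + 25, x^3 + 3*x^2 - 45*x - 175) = x^2 + 10*x + 25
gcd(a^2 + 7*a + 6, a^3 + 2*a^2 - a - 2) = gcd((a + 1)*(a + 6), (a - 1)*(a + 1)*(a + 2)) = a + 1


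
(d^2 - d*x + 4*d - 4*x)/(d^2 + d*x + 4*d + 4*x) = (d - x)/(d + x)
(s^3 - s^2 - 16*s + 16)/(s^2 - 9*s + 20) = (s^2 + 3*s - 4)/(s - 5)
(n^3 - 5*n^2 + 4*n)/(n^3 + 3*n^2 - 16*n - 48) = n*(n - 1)/(n^2 + 7*n + 12)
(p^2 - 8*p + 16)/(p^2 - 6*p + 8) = (p - 4)/(p - 2)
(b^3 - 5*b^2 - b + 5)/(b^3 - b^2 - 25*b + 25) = (b + 1)/(b + 5)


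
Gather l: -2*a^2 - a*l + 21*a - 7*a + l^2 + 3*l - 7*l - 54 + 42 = -2*a^2 + 14*a + l^2 + l*(-a - 4) - 12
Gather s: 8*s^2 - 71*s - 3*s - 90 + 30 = 8*s^2 - 74*s - 60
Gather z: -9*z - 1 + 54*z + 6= 45*z + 5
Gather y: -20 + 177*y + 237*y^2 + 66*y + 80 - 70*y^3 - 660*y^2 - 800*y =-70*y^3 - 423*y^2 - 557*y + 60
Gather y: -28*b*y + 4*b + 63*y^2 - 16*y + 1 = 4*b + 63*y^2 + y*(-28*b - 16) + 1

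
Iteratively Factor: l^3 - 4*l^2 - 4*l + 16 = (l - 2)*(l^2 - 2*l - 8) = (l - 2)*(l + 2)*(l - 4)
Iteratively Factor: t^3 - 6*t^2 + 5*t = (t - 1)*(t^2 - 5*t) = (t - 5)*(t - 1)*(t)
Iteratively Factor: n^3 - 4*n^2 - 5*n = (n)*(n^2 - 4*n - 5) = n*(n - 5)*(n + 1)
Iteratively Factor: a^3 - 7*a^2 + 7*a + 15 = (a - 5)*(a^2 - 2*a - 3) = (a - 5)*(a - 3)*(a + 1)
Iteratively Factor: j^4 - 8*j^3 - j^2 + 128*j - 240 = (j + 4)*(j^3 - 12*j^2 + 47*j - 60) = (j - 3)*(j + 4)*(j^2 - 9*j + 20) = (j - 4)*(j - 3)*(j + 4)*(j - 5)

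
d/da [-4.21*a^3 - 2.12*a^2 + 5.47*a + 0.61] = -12.63*a^2 - 4.24*a + 5.47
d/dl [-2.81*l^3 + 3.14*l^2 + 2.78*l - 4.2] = -8.43*l^2 + 6.28*l + 2.78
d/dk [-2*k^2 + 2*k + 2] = 2 - 4*k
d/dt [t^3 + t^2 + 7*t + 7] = 3*t^2 + 2*t + 7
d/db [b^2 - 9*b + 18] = 2*b - 9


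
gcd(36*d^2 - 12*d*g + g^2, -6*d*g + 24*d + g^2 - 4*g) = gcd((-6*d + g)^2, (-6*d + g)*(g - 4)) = 6*d - g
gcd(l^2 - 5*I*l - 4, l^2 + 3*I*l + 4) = l - I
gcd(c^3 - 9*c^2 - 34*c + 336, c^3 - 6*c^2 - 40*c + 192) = c^2 - 2*c - 48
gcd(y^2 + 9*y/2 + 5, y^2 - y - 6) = y + 2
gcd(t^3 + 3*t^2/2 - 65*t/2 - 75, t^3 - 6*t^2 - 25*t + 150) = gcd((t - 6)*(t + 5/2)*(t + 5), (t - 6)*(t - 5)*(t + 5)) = t^2 - t - 30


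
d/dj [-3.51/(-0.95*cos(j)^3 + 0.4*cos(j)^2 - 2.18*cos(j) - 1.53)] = (10.0035*cos(j)^2 - 2.808*cos(j) + 7.6518)*sin(j)/(0.95*cos(j)^3 - 0.4*cos(j)^2 + 2.18*cos(j) + 1.53)^2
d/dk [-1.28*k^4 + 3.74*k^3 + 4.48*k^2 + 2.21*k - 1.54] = -5.12*k^3 + 11.22*k^2 + 8.96*k + 2.21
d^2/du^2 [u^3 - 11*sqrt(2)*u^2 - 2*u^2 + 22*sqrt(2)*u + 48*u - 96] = 6*u - 22*sqrt(2) - 4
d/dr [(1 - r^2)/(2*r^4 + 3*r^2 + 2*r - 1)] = 2*(-r*(2*r^4 + 3*r^2 + 2*r - 1) + (r^2 - 1)*(4*r^3 + 3*r + 1))/(2*r^4 + 3*r^2 + 2*r - 1)^2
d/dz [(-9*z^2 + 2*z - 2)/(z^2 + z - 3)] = (-11*z^2 + 58*z - 4)/(z^4 + 2*z^3 - 5*z^2 - 6*z + 9)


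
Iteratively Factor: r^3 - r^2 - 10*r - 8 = (r + 2)*(r^2 - 3*r - 4) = (r - 4)*(r + 2)*(r + 1)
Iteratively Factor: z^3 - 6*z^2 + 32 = (z - 4)*(z^2 - 2*z - 8) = (z - 4)^2*(z + 2)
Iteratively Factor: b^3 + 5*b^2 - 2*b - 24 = (b - 2)*(b^2 + 7*b + 12) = (b - 2)*(b + 3)*(b + 4)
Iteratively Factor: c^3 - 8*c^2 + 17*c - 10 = (c - 2)*(c^2 - 6*c + 5) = (c - 5)*(c - 2)*(c - 1)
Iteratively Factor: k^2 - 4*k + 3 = (k - 3)*(k - 1)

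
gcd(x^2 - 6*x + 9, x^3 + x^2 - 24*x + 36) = x - 3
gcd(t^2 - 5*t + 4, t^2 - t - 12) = t - 4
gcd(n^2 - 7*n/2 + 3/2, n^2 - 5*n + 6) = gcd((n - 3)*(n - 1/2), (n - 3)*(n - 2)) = n - 3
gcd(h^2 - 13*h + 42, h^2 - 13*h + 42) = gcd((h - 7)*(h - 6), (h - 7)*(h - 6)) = h^2 - 13*h + 42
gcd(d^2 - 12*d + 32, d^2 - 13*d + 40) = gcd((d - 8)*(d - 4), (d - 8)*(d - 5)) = d - 8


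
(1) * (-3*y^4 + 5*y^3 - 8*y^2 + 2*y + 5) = -3*y^4 + 5*y^3 - 8*y^2 + 2*y + 5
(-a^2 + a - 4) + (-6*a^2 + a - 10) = -7*a^2 + 2*a - 14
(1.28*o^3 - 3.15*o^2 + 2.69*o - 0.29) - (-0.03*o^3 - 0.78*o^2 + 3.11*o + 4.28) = 1.31*o^3 - 2.37*o^2 - 0.42*o - 4.57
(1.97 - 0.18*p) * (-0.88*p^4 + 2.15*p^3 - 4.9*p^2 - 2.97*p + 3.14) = 0.1584*p^5 - 2.1206*p^4 + 5.1175*p^3 - 9.1184*p^2 - 6.4161*p + 6.1858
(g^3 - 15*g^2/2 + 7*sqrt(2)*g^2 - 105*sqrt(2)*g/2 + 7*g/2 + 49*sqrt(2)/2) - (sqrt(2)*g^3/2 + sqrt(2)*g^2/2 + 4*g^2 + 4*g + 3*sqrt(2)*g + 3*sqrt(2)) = -sqrt(2)*g^3/2 + g^3 - 23*g^2/2 + 13*sqrt(2)*g^2/2 - 111*sqrt(2)*g/2 - g/2 + 43*sqrt(2)/2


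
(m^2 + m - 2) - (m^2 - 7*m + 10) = 8*m - 12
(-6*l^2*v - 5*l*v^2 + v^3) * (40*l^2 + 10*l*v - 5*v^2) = -240*l^4*v - 260*l^3*v^2 + 20*l^2*v^3 + 35*l*v^4 - 5*v^5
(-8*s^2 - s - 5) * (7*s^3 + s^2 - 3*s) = -56*s^5 - 15*s^4 - 12*s^3 - 2*s^2 + 15*s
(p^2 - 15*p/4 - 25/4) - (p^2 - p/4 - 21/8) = -7*p/2 - 29/8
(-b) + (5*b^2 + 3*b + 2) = 5*b^2 + 2*b + 2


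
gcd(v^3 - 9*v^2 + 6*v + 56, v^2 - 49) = v - 7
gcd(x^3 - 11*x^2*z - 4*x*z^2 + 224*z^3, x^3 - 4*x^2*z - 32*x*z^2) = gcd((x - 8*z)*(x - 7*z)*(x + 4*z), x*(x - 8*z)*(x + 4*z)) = x^2 - 4*x*z - 32*z^2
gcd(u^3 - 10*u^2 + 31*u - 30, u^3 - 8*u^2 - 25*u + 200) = u - 5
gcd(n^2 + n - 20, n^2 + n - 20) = n^2 + n - 20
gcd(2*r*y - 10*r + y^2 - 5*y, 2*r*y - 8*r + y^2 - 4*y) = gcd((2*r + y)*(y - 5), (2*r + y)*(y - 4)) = 2*r + y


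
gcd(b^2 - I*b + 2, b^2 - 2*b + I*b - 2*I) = b + I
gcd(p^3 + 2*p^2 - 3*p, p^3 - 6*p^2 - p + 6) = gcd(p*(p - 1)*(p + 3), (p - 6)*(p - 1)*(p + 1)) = p - 1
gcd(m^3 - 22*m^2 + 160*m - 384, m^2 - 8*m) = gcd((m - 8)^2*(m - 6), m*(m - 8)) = m - 8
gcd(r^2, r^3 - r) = r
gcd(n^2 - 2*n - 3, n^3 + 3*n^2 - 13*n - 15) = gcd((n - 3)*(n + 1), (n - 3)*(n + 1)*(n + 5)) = n^2 - 2*n - 3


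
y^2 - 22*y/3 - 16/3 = (y - 8)*(y + 2/3)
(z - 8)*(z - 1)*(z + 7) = z^3 - 2*z^2 - 55*z + 56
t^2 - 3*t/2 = t*(t - 3/2)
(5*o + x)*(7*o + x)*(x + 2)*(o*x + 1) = 35*o^3*x^2 + 70*o^3*x + 12*o^2*x^3 + 24*o^2*x^2 + 35*o^2*x + 70*o^2 + o*x^4 + 2*o*x^3 + 12*o*x^2 + 24*o*x + x^3 + 2*x^2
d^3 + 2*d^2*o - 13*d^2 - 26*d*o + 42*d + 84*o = (d - 7)*(d - 6)*(d + 2*o)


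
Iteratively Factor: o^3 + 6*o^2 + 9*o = (o)*(o^2 + 6*o + 9) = o*(o + 3)*(o + 3)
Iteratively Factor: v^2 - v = (v)*(v - 1)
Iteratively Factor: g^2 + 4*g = (g)*(g + 4)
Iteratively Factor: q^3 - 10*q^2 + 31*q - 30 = (q - 2)*(q^2 - 8*q + 15) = (q - 3)*(q - 2)*(q - 5)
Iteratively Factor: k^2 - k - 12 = (k + 3)*(k - 4)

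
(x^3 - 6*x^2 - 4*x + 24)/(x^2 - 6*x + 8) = (x^2 - 4*x - 12)/(x - 4)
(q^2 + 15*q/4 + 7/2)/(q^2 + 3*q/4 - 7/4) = (q + 2)/(q - 1)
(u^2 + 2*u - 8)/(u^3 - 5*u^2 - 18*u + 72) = (u - 2)/(u^2 - 9*u + 18)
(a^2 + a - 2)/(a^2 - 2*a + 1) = (a + 2)/(a - 1)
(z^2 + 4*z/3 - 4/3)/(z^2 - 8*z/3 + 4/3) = (z + 2)/(z - 2)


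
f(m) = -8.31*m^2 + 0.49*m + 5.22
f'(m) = 0.49 - 16.62*m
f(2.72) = -54.93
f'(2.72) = -44.72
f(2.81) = -59.02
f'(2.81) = -46.21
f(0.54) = 3.06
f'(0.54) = -8.48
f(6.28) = -319.44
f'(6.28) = -103.88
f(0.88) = -0.78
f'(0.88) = -14.14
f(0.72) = 1.26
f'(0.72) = -11.48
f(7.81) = -497.83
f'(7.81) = -129.31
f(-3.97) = -127.70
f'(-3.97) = 66.47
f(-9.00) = -672.30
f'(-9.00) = 150.07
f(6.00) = -291.00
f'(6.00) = -99.23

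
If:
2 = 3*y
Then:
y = 2/3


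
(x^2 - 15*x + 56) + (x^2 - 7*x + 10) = 2*x^2 - 22*x + 66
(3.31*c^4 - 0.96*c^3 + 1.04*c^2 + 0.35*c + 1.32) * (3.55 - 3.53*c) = -11.6843*c^5 + 15.1393*c^4 - 7.0792*c^3 + 2.4565*c^2 - 3.4171*c + 4.686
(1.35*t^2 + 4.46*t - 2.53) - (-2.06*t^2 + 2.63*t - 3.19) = 3.41*t^2 + 1.83*t + 0.66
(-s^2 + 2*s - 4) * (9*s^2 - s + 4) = -9*s^4 + 19*s^3 - 42*s^2 + 12*s - 16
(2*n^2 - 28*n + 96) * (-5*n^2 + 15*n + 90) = -10*n^4 + 170*n^3 - 720*n^2 - 1080*n + 8640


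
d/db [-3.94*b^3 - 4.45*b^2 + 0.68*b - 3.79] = -11.82*b^2 - 8.9*b + 0.68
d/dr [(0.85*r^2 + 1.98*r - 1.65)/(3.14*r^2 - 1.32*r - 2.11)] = (-7.3392*r^2 + 6.775*r - 6.3558)/(9.8596*r^4 - 8.2896*r^3 - 11.5084*r^2 + 5.5704*r + 4.4521)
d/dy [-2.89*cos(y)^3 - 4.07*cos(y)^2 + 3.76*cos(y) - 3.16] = (8.67*cos(y)^2 + 8.14*cos(y) - 3.76)*sin(y)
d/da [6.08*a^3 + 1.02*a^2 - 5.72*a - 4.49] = 18.24*a^2 + 2.04*a - 5.72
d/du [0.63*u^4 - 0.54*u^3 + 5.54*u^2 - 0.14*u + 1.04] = 2.52*u^3 - 1.62*u^2 + 11.08*u - 0.14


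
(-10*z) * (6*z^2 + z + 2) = -60*z^3 - 10*z^2 - 20*z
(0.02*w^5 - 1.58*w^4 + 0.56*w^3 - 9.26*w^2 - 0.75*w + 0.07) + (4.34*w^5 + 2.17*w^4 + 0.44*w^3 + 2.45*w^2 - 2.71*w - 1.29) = 4.36*w^5 + 0.59*w^4 + 1.0*w^3 - 6.81*w^2 - 3.46*w - 1.22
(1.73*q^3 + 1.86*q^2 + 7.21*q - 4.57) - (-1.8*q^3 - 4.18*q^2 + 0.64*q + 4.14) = 3.53*q^3 + 6.04*q^2 + 6.57*q - 8.71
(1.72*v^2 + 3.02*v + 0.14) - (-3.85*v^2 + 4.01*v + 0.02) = 5.57*v^2 - 0.99*v + 0.12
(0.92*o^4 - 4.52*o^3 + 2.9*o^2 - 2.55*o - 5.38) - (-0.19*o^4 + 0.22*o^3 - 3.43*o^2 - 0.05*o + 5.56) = 1.11*o^4 - 4.74*o^3 + 6.33*o^2 - 2.5*o - 10.94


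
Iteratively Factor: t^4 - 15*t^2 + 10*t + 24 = (t + 1)*(t^3 - t^2 - 14*t + 24) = (t - 3)*(t + 1)*(t^2 + 2*t - 8) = (t - 3)*(t - 2)*(t + 1)*(t + 4)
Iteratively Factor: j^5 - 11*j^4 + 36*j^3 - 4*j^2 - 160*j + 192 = (j - 2)*(j^4 - 9*j^3 + 18*j^2 + 32*j - 96) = (j - 4)*(j - 2)*(j^3 - 5*j^2 - 2*j + 24) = (j - 4)*(j - 2)*(j + 2)*(j^2 - 7*j + 12) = (j - 4)^2*(j - 2)*(j + 2)*(j - 3)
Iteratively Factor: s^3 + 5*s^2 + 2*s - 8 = (s + 4)*(s^2 + s - 2) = (s - 1)*(s + 4)*(s + 2)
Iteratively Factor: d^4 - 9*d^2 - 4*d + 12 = (d - 1)*(d^3 + d^2 - 8*d - 12) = (d - 1)*(d + 2)*(d^2 - d - 6) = (d - 3)*(d - 1)*(d + 2)*(d + 2)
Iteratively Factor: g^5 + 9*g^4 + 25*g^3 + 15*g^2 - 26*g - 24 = (g + 4)*(g^4 + 5*g^3 + 5*g^2 - 5*g - 6) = (g - 1)*(g + 4)*(g^3 + 6*g^2 + 11*g + 6) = (g - 1)*(g + 1)*(g + 4)*(g^2 + 5*g + 6) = (g - 1)*(g + 1)*(g + 3)*(g + 4)*(g + 2)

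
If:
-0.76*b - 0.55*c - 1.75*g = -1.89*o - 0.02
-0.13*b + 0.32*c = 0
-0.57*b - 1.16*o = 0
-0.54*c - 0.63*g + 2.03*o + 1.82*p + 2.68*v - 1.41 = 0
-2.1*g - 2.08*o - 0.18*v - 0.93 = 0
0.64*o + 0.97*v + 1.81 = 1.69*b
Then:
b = 0.21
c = 0.09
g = -0.22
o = -0.10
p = 2.95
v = -1.43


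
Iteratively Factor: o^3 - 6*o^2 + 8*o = (o)*(o^2 - 6*o + 8) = o*(o - 4)*(o - 2)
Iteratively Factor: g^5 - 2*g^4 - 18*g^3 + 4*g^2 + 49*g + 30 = (g - 5)*(g^4 + 3*g^3 - 3*g^2 - 11*g - 6) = (g - 5)*(g + 3)*(g^3 - 3*g - 2) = (g - 5)*(g + 1)*(g + 3)*(g^2 - g - 2) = (g - 5)*(g - 2)*(g + 1)*(g + 3)*(g + 1)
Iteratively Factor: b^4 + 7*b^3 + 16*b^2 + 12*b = (b + 2)*(b^3 + 5*b^2 + 6*b) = b*(b + 2)*(b^2 + 5*b + 6) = b*(b + 2)^2*(b + 3)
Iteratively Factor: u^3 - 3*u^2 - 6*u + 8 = (u - 4)*(u^2 + u - 2) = (u - 4)*(u - 1)*(u + 2)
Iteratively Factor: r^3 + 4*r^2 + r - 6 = (r - 1)*(r^2 + 5*r + 6) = (r - 1)*(r + 3)*(r + 2)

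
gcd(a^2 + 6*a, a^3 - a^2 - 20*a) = a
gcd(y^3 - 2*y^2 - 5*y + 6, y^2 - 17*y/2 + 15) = 1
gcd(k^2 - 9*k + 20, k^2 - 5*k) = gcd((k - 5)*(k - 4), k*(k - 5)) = k - 5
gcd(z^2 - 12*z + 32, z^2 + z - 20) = z - 4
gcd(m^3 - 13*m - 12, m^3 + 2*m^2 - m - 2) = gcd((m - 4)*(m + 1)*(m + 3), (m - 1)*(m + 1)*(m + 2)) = m + 1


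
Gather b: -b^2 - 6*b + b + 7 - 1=-b^2 - 5*b + 6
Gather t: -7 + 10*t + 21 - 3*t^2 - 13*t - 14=-3*t^2 - 3*t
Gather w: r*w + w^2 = r*w + w^2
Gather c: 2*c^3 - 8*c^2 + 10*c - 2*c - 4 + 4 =2*c^3 - 8*c^2 + 8*c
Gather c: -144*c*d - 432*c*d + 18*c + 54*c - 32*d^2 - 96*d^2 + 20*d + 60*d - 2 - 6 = c*(72 - 576*d) - 128*d^2 + 80*d - 8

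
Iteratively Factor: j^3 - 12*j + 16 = (j - 2)*(j^2 + 2*j - 8) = (j - 2)^2*(j + 4)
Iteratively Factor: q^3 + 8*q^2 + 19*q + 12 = (q + 3)*(q^2 + 5*q + 4) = (q + 3)*(q + 4)*(q + 1)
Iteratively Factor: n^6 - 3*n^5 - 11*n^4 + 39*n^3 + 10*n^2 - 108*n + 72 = (n - 3)*(n^5 - 11*n^3 + 6*n^2 + 28*n - 24) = (n - 3)*(n + 3)*(n^4 - 3*n^3 - 2*n^2 + 12*n - 8) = (n - 3)*(n - 2)*(n + 3)*(n^3 - n^2 - 4*n + 4) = (n - 3)*(n - 2)*(n - 1)*(n + 3)*(n^2 - 4) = (n - 3)*(n - 2)^2*(n - 1)*(n + 3)*(n + 2)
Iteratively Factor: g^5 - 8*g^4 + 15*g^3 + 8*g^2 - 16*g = (g - 1)*(g^4 - 7*g^3 + 8*g^2 + 16*g) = (g - 4)*(g - 1)*(g^3 - 3*g^2 - 4*g) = (g - 4)*(g - 1)*(g + 1)*(g^2 - 4*g) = g*(g - 4)*(g - 1)*(g + 1)*(g - 4)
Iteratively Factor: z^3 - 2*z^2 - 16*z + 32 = (z - 4)*(z^2 + 2*z - 8) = (z - 4)*(z + 4)*(z - 2)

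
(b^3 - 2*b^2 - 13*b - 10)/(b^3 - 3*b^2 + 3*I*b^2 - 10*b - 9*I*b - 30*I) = (b + 1)/(b + 3*I)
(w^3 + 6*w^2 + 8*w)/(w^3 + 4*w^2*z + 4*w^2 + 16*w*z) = (w + 2)/(w + 4*z)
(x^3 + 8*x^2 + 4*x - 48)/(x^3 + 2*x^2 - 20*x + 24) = (x + 4)/(x - 2)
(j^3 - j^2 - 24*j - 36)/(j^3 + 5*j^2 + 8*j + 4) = (j^2 - 3*j - 18)/(j^2 + 3*j + 2)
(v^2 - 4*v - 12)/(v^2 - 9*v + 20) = (v^2 - 4*v - 12)/(v^2 - 9*v + 20)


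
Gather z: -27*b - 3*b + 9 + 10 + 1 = 20 - 30*b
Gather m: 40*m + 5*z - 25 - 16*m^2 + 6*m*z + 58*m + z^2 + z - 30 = -16*m^2 + m*(6*z + 98) + z^2 + 6*z - 55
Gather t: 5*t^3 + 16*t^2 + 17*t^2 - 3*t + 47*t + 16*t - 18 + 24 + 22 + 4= 5*t^3 + 33*t^2 + 60*t + 32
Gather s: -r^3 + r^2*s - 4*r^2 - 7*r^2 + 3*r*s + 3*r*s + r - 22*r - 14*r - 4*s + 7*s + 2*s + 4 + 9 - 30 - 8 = -r^3 - 11*r^2 - 35*r + s*(r^2 + 6*r + 5) - 25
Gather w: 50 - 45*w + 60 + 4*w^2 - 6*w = 4*w^2 - 51*w + 110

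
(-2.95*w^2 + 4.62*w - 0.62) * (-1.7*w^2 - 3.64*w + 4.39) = 5.015*w^4 + 2.884*w^3 - 28.7133*w^2 + 22.5386*w - 2.7218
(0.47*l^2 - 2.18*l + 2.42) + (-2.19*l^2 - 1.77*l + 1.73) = -1.72*l^2 - 3.95*l + 4.15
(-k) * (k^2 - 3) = -k^3 + 3*k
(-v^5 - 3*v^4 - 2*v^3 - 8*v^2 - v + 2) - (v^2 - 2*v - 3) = -v^5 - 3*v^4 - 2*v^3 - 9*v^2 + v + 5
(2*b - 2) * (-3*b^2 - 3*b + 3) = -6*b^3 + 12*b - 6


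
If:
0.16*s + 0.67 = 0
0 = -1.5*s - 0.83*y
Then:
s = -4.19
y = 7.57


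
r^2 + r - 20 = (r - 4)*(r + 5)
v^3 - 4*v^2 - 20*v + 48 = (v - 6)*(v - 2)*(v + 4)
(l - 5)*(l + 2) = l^2 - 3*l - 10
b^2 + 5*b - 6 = (b - 1)*(b + 6)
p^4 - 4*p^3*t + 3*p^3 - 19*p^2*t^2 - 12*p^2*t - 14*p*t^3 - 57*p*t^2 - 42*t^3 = (p + 3)*(p - 7*t)*(p + t)*(p + 2*t)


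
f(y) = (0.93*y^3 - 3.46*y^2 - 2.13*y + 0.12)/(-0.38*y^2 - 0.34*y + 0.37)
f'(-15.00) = -2.41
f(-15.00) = 48.55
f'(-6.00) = -2.02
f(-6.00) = 27.73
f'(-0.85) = 17.36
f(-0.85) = -2.97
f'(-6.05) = -2.03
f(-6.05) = 27.83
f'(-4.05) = -1.04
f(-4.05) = 24.47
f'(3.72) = -2.40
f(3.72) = 1.27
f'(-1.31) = 197.65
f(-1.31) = -31.35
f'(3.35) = -2.43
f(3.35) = 2.16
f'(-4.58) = -1.50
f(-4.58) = 25.16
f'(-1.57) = 6369.63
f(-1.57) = 263.63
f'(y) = (0.76*y + 0.34)*(0.93*y^3 - 3.46*y^2 - 2.13*y + 0.12)/(-0.38*y^2 - 0.34*y + 0.37)^2 + (2.79*y^2 - 6.92*y - 2.13)/(-0.38*y^2 - 0.34*y + 0.37) = (-0.3534*y^4 - 0.6324*y^3 + 1.3993*y^2 - 2.4692*y - 0.7473)/(0.1444*y^4 + 0.2584*y^3 - 0.1656*y^2 - 0.2516*y + 0.1369)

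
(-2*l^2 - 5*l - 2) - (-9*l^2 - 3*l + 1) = 7*l^2 - 2*l - 3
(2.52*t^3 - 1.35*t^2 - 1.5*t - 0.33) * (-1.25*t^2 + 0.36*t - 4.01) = -3.15*t^5 + 2.5947*t^4 - 8.7162*t^3 + 5.286*t^2 + 5.8962*t + 1.3233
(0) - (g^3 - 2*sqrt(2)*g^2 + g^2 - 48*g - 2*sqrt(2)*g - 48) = -g^3 - g^2 + 2*sqrt(2)*g^2 + 2*sqrt(2)*g + 48*g + 48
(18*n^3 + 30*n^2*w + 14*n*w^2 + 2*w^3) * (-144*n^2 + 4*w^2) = -2592*n^5 - 4320*n^4*w - 1944*n^3*w^2 - 168*n^2*w^3 + 56*n*w^4 + 8*w^5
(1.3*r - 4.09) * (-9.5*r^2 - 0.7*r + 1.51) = -12.35*r^3 + 37.945*r^2 + 4.826*r - 6.1759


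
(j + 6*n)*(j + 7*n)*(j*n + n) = j^3*n + 13*j^2*n^2 + j^2*n + 42*j*n^3 + 13*j*n^2 + 42*n^3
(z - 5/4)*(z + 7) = z^2 + 23*z/4 - 35/4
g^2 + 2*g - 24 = (g - 4)*(g + 6)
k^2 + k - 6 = (k - 2)*(k + 3)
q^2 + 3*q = q*(q + 3)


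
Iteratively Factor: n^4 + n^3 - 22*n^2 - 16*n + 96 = (n - 2)*(n^3 + 3*n^2 - 16*n - 48) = (n - 2)*(n + 3)*(n^2 - 16) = (n - 2)*(n + 3)*(n + 4)*(n - 4)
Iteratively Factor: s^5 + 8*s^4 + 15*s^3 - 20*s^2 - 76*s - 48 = (s - 2)*(s^4 + 10*s^3 + 35*s^2 + 50*s + 24) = (s - 2)*(s + 1)*(s^3 + 9*s^2 + 26*s + 24) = (s - 2)*(s + 1)*(s + 4)*(s^2 + 5*s + 6) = (s - 2)*(s + 1)*(s + 3)*(s + 4)*(s + 2)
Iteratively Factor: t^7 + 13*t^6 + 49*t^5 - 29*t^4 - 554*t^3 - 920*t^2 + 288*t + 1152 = (t + 4)*(t^6 + 9*t^5 + 13*t^4 - 81*t^3 - 230*t^2 + 288) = (t + 2)*(t + 4)*(t^5 + 7*t^4 - t^3 - 79*t^2 - 72*t + 144) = (t + 2)*(t + 4)^2*(t^4 + 3*t^3 - 13*t^2 - 27*t + 36) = (t + 2)*(t + 3)*(t + 4)^2*(t^3 - 13*t + 12) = (t - 3)*(t + 2)*(t + 3)*(t + 4)^2*(t^2 + 3*t - 4) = (t - 3)*(t + 2)*(t + 3)*(t + 4)^3*(t - 1)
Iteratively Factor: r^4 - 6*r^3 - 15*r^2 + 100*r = (r - 5)*(r^3 - r^2 - 20*r) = r*(r - 5)*(r^2 - r - 20) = r*(r - 5)*(r + 4)*(r - 5)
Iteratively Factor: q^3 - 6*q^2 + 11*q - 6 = (q - 1)*(q^2 - 5*q + 6) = (q - 2)*(q - 1)*(q - 3)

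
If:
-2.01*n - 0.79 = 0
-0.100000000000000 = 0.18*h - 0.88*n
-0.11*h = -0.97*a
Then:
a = -0.28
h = -2.48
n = -0.39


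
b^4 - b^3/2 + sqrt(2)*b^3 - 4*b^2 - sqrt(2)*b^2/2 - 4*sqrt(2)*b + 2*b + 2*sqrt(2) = (b - 2)*(b - 1/2)*(b + 2)*(b + sqrt(2))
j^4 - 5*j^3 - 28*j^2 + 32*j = j*(j - 8)*(j - 1)*(j + 4)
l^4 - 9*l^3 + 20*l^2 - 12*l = l*(l - 6)*(l - 2)*(l - 1)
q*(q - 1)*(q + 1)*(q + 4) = q^4 + 4*q^3 - q^2 - 4*q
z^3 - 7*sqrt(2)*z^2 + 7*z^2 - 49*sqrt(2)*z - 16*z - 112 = (z + 7)*(z - 8*sqrt(2))*(z + sqrt(2))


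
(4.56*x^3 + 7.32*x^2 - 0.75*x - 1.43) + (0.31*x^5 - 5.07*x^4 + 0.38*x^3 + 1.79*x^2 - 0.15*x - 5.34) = 0.31*x^5 - 5.07*x^4 + 4.94*x^3 + 9.11*x^2 - 0.9*x - 6.77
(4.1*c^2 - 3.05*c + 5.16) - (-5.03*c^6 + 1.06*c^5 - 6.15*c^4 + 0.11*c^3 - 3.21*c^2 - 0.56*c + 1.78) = 5.03*c^6 - 1.06*c^5 + 6.15*c^4 - 0.11*c^3 + 7.31*c^2 - 2.49*c + 3.38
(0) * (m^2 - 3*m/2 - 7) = 0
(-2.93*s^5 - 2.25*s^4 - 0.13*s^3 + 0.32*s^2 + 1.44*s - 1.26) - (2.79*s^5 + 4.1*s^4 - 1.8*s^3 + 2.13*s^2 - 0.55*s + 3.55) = -5.72*s^5 - 6.35*s^4 + 1.67*s^3 - 1.81*s^2 + 1.99*s - 4.81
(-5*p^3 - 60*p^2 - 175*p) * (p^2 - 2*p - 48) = -5*p^5 - 50*p^4 + 185*p^3 + 3230*p^2 + 8400*p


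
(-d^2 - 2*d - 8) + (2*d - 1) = -d^2 - 9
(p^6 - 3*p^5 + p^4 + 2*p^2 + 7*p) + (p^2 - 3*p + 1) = p^6 - 3*p^5 + p^4 + 3*p^2 + 4*p + 1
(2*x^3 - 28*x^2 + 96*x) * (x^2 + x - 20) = 2*x^5 - 26*x^4 + 28*x^3 + 656*x^2 - 1920*x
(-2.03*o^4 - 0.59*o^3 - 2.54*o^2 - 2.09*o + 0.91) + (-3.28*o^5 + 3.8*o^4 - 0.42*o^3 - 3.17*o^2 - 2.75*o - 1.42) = -3.28*o^5 + 1.77*o^4 - 1.01*o^3 - 5.71*o^2 - 4.84*o - 0.51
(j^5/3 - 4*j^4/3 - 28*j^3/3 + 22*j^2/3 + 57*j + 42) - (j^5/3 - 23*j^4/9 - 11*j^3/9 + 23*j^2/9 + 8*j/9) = 11*j^4/9 - 73*j^3/9 + 43*j^2/9 + 505*j/9 + 42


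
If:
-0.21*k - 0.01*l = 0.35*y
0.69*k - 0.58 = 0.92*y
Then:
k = 1.33333333333333*y + 0.840579710144927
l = -63.0*y - 17.6521739130435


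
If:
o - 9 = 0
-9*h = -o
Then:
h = 1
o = 9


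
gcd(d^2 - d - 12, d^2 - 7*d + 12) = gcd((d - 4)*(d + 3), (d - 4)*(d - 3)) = d - 4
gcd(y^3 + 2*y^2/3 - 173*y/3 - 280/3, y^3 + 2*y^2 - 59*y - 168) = y^2 - y - 56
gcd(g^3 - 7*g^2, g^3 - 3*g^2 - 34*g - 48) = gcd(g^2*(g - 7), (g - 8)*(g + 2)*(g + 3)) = 1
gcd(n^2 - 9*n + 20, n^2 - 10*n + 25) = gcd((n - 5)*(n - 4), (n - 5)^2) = n - 5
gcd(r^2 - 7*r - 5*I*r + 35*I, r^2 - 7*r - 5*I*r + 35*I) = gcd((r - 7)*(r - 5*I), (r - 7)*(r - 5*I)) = r^2 + r*(-7 - 5*I) + 35*I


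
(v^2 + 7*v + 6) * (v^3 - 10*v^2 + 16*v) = v^5 - 3*v^4 - 48*v^3 + 52*v^2 + 96*v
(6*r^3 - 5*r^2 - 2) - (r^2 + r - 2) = 6*r^3 - 6*r^2 - r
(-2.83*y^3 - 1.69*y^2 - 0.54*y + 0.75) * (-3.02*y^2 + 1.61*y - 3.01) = 8.5466*y^5 + 0.547499999999999*y^4 + 7.4282*y^3 + 1.9525*y^2 + 2.8329*y - 2.2575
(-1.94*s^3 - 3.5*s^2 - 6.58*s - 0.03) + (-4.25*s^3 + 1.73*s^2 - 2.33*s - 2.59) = -6.19*s^3 - 1.77*s^2 - 8.91*s - 2.62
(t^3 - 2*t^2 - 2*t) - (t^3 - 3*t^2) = t^2 - 2*t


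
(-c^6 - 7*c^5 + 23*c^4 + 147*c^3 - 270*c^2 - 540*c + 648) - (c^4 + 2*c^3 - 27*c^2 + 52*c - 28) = -c^6 - 7*c^5 + 22*c^4 + 145*c^3 - 243*c^2 - 592*c + 676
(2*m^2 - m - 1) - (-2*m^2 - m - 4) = 4*m^2 + 3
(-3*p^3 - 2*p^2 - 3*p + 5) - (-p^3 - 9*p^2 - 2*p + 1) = -2*p^3 + 7*p^2 - p + 4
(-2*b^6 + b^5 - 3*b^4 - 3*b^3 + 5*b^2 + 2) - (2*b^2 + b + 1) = -2*b^6 + b^5 - 3*b^4 - 3*b^3 + 3*b^2 - b + 1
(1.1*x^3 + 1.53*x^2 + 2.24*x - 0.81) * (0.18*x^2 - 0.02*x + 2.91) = 0.198*x^5 + 0.2534*x^4 + 3.5736*x^3 + 4.2617*x^2 + 6.5346*x - 2.3571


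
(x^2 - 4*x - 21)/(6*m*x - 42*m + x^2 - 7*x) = (x + 3)/(6*m + x)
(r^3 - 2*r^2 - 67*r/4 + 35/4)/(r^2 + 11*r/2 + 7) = (2*r^2 - 11*r + 5)/(2*(r + 2))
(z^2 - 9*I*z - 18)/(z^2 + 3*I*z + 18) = (z - 6*I)/(z + 6*I)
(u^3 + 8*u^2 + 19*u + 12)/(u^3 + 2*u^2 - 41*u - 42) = (u^2 + 7*u + 12)/(u^2 + u - 42)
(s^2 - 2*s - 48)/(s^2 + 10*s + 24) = (s - 8)/(s + 4)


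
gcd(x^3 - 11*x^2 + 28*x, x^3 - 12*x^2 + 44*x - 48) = x - 4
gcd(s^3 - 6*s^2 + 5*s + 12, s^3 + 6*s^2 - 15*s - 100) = s - 4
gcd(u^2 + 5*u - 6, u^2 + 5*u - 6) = u^2 + 5*u - 6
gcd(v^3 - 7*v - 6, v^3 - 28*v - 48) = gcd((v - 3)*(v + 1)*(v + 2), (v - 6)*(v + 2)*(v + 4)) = v + 2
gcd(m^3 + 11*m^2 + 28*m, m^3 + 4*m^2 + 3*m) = m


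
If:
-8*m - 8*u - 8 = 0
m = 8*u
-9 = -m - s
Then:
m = -8/9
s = 89/9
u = -1/9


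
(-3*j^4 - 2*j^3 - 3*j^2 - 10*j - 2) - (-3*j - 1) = -3*j^4 - 2*j^3 - 3*j^2 - 7*j - 1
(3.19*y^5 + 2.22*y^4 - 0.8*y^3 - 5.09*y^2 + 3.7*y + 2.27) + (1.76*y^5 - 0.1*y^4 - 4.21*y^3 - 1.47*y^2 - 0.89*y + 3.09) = 4.95*y^5 + 2.12*y^4 - 5.01*y^3 - 6.56*y^2 + 2.81*y + 5.36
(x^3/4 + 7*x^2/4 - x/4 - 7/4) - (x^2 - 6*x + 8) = x^3/4 + 3*x^2/4 + 23*x/4 - 39/4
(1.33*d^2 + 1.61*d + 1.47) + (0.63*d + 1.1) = 1.33*d^2 + 2.24*d + 2.57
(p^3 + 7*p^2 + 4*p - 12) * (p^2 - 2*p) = p^5 + 5*p^4 - 10*p^3 - 20*p^2 + 24*p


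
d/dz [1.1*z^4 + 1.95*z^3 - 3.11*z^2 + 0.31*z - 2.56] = 4.4*z^3 + 5.85*z^2 - 6.22*z + 0.31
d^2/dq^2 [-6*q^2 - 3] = -12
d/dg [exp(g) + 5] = exp(g)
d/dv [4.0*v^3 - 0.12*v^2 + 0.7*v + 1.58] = 12.0*v^2 - 0.24*v + 0.7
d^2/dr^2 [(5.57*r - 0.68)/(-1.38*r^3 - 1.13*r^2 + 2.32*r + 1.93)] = (-63.645048*r^5 - 36.575244*r^4 - 32.924218*r^3 - 185.874432*r^2 - 72.715134*r + 60.166552)/(2.628072*r^9 + 6.455916*r^8 - 7.968258*r^7 - 31.290427*r^6 - 4.66194*r^5 + 47.927613*r^4 + 33.292046*r^3 - 18.536685*r^2 - 25.925304*r - 7.189057)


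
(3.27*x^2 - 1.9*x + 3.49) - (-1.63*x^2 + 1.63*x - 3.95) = 4.9*x^2 - 3.53*x + 7.44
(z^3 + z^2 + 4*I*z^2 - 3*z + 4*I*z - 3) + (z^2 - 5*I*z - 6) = z^3 + 2*z^2 + 4*I*z^2 - 3*z - I*z - 9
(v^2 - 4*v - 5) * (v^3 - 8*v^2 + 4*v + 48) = v^5 - 12*v^4 + 31*v^3 + 72*v^2 - 212*v - 240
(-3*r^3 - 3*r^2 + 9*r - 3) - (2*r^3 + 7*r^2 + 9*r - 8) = -5*r^3 - 10*r^2 + 5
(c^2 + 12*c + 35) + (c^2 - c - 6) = 2*c^2 + 11*c + 29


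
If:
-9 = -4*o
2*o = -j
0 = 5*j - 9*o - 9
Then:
No Solution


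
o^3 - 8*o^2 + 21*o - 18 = (o - 3)^2*(o - 2)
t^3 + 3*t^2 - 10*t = t*(t - 2)*(t + 5)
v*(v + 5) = v^2 + 5*v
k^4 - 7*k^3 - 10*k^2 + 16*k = k*(k - 8)*(k - 1)*(k + 2)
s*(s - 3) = s^2 - 3*s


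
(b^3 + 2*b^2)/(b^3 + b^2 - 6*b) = b*(b + 2)/(b^2 + b - 6)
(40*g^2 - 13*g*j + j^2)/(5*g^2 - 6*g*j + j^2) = (8*g - j)/(g - j)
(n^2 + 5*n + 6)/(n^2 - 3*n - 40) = (n^2 + 5*n + 6)/(n^2 - 3*n - 40)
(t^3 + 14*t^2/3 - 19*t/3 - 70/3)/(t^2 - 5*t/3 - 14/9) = 3*(t^2 + 7*t + 10)/(3*t + 2)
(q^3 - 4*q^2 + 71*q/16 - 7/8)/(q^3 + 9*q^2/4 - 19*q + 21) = (q - 1/4)/(q + 6)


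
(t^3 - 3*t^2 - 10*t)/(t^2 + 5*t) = (t^2 - 3*t - 10)/(t + 5)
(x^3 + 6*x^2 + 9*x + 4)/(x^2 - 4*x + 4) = (x^3 + 6*x^2 + 9*x + 4)/(x^2 - 4*x + 4)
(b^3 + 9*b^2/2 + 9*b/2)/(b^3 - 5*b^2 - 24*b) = (b + 3/2)/(b - 8)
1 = 1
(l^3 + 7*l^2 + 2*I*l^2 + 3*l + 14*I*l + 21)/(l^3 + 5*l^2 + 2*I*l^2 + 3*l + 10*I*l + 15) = (l + 7)/(l + 5)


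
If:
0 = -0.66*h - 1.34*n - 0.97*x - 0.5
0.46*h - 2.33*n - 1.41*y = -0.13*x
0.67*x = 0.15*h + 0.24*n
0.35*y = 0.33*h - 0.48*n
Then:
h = 0.16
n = -0.38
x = -0.10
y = 0.67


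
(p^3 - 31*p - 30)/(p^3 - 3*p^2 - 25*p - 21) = (p^2 - p - 30)/(p^2 - 4*p - 21)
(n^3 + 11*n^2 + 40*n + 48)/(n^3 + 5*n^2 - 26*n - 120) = (n^2 + 7*n + 12)/(n^2 + n - 30)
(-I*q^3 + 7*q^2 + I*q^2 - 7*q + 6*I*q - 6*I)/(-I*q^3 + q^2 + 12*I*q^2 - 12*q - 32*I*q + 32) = (q^2 + q*(-1 + 6*I) - 6*I)/(q^2 - 12*q + 32)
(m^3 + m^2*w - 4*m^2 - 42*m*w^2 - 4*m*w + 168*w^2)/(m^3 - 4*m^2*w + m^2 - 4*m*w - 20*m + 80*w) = (-m^2 - m*w + 42*w^2)/(-m^2 + 4*m*w - 5*m + 20*w)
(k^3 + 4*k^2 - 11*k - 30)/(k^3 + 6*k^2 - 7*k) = (k^3 + 4*k^2 - 11*k - 30)/(k*(k^2 + 6*k - 7))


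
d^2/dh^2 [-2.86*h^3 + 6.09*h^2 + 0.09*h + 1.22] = 12.18 - 17.16*h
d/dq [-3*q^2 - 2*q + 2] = -6*q - 2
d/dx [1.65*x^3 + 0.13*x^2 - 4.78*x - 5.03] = 4.95*x^2 + 0.26*x - 4.78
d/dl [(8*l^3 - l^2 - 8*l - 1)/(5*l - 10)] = (16*l^3 - 49*l^2 + 4*l + 17)/(5*(l^2 - 4*l + 4))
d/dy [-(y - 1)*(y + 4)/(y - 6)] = (-y^2 + 12*y + 14)/(y^2 - 12*y + 36)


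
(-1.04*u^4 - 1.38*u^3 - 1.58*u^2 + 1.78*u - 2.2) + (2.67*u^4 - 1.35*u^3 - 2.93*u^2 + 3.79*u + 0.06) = 1.63*u^4 - 2.73*u^3 - 4.51*u^2 + 5.57*u - 2.14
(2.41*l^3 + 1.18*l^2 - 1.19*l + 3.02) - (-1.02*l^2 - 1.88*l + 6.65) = 2.41*l^3 + 2.2*l^2 + 0.69*l - 3.63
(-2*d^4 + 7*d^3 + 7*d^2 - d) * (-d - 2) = 2*d^5 - 3*d^4 - 21*d^3 - 13*d^2 + 2*d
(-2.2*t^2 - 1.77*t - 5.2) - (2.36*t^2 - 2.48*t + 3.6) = -4.56*t^2 + 0.71*t - 8.8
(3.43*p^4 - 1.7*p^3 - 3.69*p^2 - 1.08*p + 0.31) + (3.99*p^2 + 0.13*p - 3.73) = 3.43*p^4 - 1.7*p^3 + 0.3*p^2 - 0.95*p - 3.42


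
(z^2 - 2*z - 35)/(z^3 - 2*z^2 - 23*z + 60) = (z - 7)/(z^2 - 7*z + 12)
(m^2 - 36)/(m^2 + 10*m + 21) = (m^2 - 36)/(m^2 + 10*m + 21)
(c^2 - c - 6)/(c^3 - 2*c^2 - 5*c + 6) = 1/(c - 1)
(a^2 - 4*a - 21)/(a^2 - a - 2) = (-a^2 + 4*a + 21)/(-a^2 + a + 2)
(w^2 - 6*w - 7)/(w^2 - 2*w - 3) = (w - 7)/(w - 3)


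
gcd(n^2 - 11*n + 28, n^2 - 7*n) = n - 7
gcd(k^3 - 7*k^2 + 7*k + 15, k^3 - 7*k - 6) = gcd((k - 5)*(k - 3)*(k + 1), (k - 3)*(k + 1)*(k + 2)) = k^2 - 2*k - 3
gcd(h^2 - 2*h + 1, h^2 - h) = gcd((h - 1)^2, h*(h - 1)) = h - 1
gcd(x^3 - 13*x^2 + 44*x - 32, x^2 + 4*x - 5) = x - 1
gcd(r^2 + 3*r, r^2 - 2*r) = r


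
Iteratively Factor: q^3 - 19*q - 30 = (q + 2)*(q^2 - 2*q - 15) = (q - 5)*(q + 2)*(q + 3)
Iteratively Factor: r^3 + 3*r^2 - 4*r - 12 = (r + 3)*(r^2 - 4) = (r - 2)*(r + 3)*(r + 2)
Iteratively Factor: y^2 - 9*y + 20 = (y - 4)*(y - 5)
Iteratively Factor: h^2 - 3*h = (h)*(h - 3)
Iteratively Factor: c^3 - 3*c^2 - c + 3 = (c + 1)*(c^2 - 4*c + 3) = (c - 1)*(c + 1)*(c - 3)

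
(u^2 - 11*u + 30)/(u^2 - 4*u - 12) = (u - 5)/(u + 2)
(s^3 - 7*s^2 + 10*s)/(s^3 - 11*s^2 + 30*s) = (s - 2)/(s - 6)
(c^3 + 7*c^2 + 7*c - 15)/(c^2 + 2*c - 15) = (c^2 + 2*c - 3)/(c - 3)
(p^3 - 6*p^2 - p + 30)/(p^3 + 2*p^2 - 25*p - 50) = (p - 3)/(p + 5)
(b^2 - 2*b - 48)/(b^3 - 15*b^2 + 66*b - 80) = (b + 6)/(b^2 - 7*b + 10)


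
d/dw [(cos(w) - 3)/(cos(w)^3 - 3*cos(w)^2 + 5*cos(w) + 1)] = (39*cos(w)/2 - 6*cos(2*w) + cos(3*w)/2 - 22)*sin(w)/(cos(w)^3 - 3*cos(w)^2 + 5*cos(w) + 1)^2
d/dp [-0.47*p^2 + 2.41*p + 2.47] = 2.41 - 0.94*p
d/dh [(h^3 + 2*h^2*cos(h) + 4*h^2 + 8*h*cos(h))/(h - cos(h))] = (-3*h^3*sin(h) + 2*h^3 - 12*h^2*sin(h) - h^2*cos(h) + 4*h^2 - 4*h*cos(h)^2 - 8*h*cos(h) - 8*cos(h)^2)/(h - cos(h))^2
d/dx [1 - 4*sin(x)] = -4*cos(x)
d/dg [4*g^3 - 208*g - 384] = 12*g^2 - 208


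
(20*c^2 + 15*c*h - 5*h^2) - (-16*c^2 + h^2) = 36*c^2 + 15*c*h - 6*h^2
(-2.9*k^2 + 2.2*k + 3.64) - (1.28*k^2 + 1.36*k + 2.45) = -4.18*k^2 + 0.84*k + 1.19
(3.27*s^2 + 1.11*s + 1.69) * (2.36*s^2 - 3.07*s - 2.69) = 7.7172*s^4 - 7.4193*s^3 - 8.2156*s^2 - 8.1742*s - 4.5461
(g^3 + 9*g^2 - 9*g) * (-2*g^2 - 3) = -2*g^5 - 18*g^4 + 15*g^3 - 27*g^2 + 27*g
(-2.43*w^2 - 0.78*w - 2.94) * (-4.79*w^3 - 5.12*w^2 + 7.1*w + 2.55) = 11.6397*w^5 + 16.1778*w^4 + 0.8232*w^3 + 3.3183*w^2 - 22.863*w - 7.497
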